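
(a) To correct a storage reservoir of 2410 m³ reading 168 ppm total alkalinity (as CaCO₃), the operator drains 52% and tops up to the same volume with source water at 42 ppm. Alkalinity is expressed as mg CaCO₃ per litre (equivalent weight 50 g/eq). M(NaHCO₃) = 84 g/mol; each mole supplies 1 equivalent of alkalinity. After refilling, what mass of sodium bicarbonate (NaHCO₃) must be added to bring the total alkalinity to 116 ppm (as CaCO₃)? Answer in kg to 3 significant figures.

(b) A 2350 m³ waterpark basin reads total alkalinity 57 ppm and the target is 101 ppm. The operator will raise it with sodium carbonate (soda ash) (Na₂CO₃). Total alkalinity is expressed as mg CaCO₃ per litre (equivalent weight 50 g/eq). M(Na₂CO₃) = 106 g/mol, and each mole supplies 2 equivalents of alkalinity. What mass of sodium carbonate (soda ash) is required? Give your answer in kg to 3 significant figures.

(a) Volume: 2410 m³ = 2,410,000 L.
(a) After draining 52% and refilling: 168 × 0.48 + 42 × 0.52 = 102.48 ppm.
(a) Deficit to target: 116 − 102.48 = 13.52 mg/L.
(a) As CaCO₃: 13.52 mg/L × 2,410,000 L = 32,580 g; ÷ 50 g/eq ÷ 1 = 651.7 mol NaHCO₃.
(a) Mass: 651.7 × 84 = 54,740 g.

(b) Volume: 2350 m³ = 2,350,000 L.
(b) Alkalinity to add: (101 − 57) = 44 mg/L as CaCO₃ × 2,350,000 L = 103,400 g as CaCO₃.
(b) Equivalents: 103,400 g ÷ 50 g/eq = 2068 eq.
(b) Each mole of Na₂CO₃ supplies 2 eq, so 2068 / 2 = 1034 mol.
(b) Mass: 1034 mol × 106 g/mol = 109,600 g.

(a) 54.7 kg; (b) 110 kg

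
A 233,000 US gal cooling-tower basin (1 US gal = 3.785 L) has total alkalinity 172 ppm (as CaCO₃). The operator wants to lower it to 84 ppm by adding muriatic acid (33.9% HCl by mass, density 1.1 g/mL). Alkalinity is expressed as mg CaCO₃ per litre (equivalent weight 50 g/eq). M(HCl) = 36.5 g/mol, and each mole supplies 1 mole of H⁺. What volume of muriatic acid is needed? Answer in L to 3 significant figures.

Volume: 233,000 US gal × 3.785 L/gal = 881,905 L.
Alkalinity to neutralize: (172 − 84) = 88 mg/L as CaCO₃ × 881,905 L = 77,610 g as CaCO₃.
Equivalents of H⁺ required: 77,610 ÷ 50 g/eq = 1552 eq = 1552 mol HCl.
Mass of HCl: 1552 × 36.5 = 56,650 g.
Mass of 33.9% solution: 56,650 / 0.339 = 167,100 g.
Volume: 167,100 g ÷ 1.1 g/mL = 151,900 mL.

152 L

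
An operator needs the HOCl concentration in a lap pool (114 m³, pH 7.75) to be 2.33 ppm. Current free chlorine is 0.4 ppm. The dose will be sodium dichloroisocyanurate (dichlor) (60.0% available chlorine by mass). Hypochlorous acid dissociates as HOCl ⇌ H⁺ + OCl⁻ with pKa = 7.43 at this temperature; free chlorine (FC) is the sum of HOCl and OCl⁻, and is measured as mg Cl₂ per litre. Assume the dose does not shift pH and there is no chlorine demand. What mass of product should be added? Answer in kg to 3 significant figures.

Volume: 114 m³ = 114,000 L.
[OCl⁻]/[HOCl] = 10^(pH − pKa) = 10^(7.75 − 7.43) = 2.089; fraction as HOCl = 1/(1 + 2.089) = 0.3237.
Free chlorine required for 2.33 ppm HOCl: 2.33 / 0.3237 = 7.198 ppm.
FC to add: 7.198 − 0.4 = 6.798 mg/L as Cl₂.
Cl₂ equivalent: 6.798 mg/L × 114,000 L = 775 g.
Product at 60.0% available Cl: 775 / 0.6 = 1292 g.

1.29 kg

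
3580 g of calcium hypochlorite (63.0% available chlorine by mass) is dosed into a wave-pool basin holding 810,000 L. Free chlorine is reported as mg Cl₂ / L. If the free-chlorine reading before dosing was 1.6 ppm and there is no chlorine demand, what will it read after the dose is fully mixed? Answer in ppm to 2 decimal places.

Available chlorine delivered: 3580 g × 0.63 = 2255 g as Cl₂.
Concentration rise: 2255 g / 810,000 L = 2.784 mg/L = 2.78 ppm.
Final FC: 1.6 + 2.78 = 4.38 ppm.

4.38 ppm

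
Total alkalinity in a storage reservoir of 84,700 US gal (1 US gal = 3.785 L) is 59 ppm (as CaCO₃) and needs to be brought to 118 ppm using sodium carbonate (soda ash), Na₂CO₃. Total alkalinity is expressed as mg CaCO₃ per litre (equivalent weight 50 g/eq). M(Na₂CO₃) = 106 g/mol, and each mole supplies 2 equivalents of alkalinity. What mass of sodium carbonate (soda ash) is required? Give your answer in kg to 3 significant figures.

20.0 kg

Volume: 84,700 US gal × 3.785 L/gal = 320,590 L.
Alkalinity to add: (118 − 59) = 59 mg/L as CaCO₃ × 320,590 L = 18,910 g as CaCO₃.
Equivalents: 18,910 g ÷ 50 g/eq = 378.3 eq.
Each mole of Na₂CO₃ supplies 2 eq, so 378.3 / 2 = 189.1 mol.
Mass: 189.1 mol × 106 g/mol = 20,050 g.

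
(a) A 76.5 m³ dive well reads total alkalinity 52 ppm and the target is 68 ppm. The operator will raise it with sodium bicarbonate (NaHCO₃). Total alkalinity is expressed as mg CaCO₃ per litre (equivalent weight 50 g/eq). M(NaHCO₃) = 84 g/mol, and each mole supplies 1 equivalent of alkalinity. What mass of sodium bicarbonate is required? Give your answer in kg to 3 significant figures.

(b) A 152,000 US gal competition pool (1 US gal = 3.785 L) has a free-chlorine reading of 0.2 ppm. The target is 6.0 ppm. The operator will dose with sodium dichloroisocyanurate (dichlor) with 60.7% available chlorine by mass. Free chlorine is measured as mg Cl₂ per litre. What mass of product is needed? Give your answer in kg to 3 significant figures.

(a) 2.06 kg; (b) 5.50 kg

(a) Volume: 76.5 m³ = 76,500 L.
(a) Alkalinity to add: (68 − 52) = 16 mg/L as CaCO₃ × 76,500 L = 1224 g as CaCO₃.
(a) Equivalents: 1224 g ÷ 50 g/eq = 24.48 eq.
(a) NaHCO₃ supplies 1 eq per mole → 24.48 mol.
(a) Mass: 24.48 mol × 84 g/mol = 2056 g.

(b) Volume: 152,000 US gal × 3.785 L/gal = 575,320 L.
(b) Chlorine deficit: 6.0 − 0.2 = 5.8 ppm = 5.8 mg/L as Cl₂.
(b) Cl₂ equivalent needed: 5.8 mg/L × 575,320 L = 3,337,000 mg = 3337 g.
(b) Product at 60.7% available chlorine: 3337 / 0.607 = 5497 g.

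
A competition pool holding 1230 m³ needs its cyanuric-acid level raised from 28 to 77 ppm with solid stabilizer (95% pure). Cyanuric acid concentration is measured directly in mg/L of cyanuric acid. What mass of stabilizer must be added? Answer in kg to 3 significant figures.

Volume: 1230 m³ = 1,230,000 L.
CYA to add: (77 − 28) = 49 mg/L × 1,230,000 L = 60,270 g cyanuric acid.
At 95% purity: 60,270 / 0.95 = 63,440 g product.

63.4 kg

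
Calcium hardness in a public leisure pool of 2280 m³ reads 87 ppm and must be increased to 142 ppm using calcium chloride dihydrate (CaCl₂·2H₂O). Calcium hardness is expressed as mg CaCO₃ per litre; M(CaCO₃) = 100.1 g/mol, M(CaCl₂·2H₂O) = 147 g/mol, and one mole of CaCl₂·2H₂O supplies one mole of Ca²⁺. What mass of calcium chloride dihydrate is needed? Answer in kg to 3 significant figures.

Volume: 2280 m³ = 2,280,000 L.
Hardness to add: (142 − 87) = 55 mg/L as CaCO₃ × 2,280,000 L = 125,400 g as CaCO₃.
Moles of Ca²⁺ (1 mol Ca²⁺ ≡ 1 mol CaCO₃): 125,400 / 100.1 g/mol = 1253 mol.
Mass of CaCl₂·2H₂O: 1253 × 147 = 184,200 g.

184 kg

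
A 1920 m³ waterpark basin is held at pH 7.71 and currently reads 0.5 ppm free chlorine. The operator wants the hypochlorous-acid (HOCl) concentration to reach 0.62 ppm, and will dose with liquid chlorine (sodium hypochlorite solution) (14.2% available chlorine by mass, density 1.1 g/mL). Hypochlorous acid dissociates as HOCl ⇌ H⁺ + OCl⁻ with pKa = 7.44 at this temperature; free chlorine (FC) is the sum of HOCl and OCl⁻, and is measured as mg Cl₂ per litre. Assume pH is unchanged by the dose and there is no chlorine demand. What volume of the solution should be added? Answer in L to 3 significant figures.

15.7 L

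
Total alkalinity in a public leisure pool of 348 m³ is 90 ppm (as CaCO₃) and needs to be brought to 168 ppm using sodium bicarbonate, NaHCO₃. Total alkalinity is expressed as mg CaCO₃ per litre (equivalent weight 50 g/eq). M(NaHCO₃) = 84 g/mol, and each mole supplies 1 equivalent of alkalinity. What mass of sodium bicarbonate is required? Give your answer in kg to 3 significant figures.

45.6 kg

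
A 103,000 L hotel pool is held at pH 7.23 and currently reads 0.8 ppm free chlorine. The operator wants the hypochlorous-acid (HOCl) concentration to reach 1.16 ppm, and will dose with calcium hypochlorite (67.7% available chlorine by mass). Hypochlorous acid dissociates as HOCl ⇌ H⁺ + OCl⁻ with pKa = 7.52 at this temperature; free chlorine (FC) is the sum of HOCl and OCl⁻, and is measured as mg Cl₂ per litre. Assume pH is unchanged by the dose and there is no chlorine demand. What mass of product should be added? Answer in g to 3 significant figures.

145 g

[OCl⁻]/[HOCl] = 10^(pH − pKa) = 10^(7.23 − 7.52) = 0.5129; fraction as HOCl = 1/(1 + 0.5129) = 0.661.
Free chlorine required for 1.16 ppm HOCl: 1.16 / 0.661 = 1.755 ppm.
FC to add: 1.755 − 0.8 = 0.9549 mg/L as Cl₂.
Cl₂ equivalent: 0.9549 mg/L × 103,000 L = 98.36 g.
Product at 67.7% available Cl: 98.36 / 0.677 = 145.3 g.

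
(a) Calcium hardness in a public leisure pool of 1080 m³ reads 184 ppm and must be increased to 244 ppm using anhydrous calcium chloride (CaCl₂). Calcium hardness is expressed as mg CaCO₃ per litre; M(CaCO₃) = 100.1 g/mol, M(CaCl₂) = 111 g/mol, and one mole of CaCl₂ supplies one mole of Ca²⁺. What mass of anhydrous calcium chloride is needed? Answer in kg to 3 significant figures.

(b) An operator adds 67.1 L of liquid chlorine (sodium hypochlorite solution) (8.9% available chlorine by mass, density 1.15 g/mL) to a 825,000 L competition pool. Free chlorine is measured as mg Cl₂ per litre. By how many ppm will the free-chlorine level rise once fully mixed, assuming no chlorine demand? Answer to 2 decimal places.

(a) 71.9 kg; (b) 8.32 ppm

(a) Volume: 1080 m³ = 1,080,000 L.
(a) Hardness to add: (244 − 184) = 60 mg/L as CaCO₃ × 1,080,000 L = 64,800 g as CaCO₃.
(a) Moles of Ca²⁺ (1 mol Ca²⁺ ≡ 1 mol CaCO₃): 64,800 / 100.1 g/mol = 647.4 mol.
(a) Mass of CaCl₂: 647.4 × 111 = 71,860 g.

(b) Mass of solution: 67.1 L × 1000 mL/L × 1.15 g/mL = 77,160 g.
(b) Available chlorine delivered: 77,160 g × 0.089 = 6868 g as Cl₂.
(b) Concentration rise: 6868 g / 825,000 L = 8.324 mg/L = 8.32 ppm.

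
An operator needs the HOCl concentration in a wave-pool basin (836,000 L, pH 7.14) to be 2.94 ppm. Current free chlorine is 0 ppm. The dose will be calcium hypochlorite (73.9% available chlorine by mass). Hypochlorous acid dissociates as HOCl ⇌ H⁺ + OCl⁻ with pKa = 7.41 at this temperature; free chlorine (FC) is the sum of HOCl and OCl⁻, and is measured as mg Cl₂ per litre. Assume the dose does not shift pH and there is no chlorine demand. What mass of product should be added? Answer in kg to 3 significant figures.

5.11 kg

[OCl⁻]/[HOCl] = 10^(pH − pKa) = 10^(7.14 − 7.41) = 0.537; fraction as HOCl = 1/(1 + 0.537) = 0.6506.
Free chlorine required for 2.94 ppm HOCl: 2.94 / 0.6506 = 4.519 ppm.
FC to add: 4.519 − 0 = 4.519 mg/L as Cl₂.
Cl₂ equivalent: 4.519 mg/L × 836,000 L = 3778 g.
Product at 73.9% available Cl: 3778 / 0.739 = 5112 g.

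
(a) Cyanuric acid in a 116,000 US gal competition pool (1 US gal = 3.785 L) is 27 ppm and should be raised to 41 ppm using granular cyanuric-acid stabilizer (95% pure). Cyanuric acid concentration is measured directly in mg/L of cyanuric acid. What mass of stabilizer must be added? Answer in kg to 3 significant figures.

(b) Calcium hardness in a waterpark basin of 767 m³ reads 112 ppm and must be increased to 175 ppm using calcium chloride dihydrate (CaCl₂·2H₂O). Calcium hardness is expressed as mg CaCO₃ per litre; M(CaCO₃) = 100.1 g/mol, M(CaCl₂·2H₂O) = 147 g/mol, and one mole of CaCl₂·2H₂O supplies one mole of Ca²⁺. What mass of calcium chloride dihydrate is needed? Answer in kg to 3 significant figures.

(a) 6.47 kg; (b) 71.0 kg

(a) Volume: 116,000 US gal × 3.785 L/gal = 439,060 L.
(a) CYA to add: (41 − 27) = 14 mg/L × 439,060 L = 6147 g cyanuric acid.
(a) At 95% purity: 6147 / 0.95 = 6470 g product.

(b) Volume: 767 m³ = 767,000 L.
(b) Hardness to add: (175 − 112) = 63 mg/L as CaCO₃ × 767,000 L = 48,320 g as CaCO₃.
(b) Moles of Ca²⁺ (1 mol Ca²⁺ ≡ 1 mol CaCO₃): 48,320 / 100.1 g/mol = 482.7 mol.
(b) Mass of CaCl₂·2H₂O: 482.7 × 147 = 70,960 g.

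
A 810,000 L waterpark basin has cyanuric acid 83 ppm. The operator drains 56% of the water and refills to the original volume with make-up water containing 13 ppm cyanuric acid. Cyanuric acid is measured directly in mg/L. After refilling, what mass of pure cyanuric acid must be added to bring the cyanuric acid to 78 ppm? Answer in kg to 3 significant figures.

27.7 kg

After draining 56% and refilling: 83 × 0.44 + 13 × 0.56 = 43.8 ppm.
Deficit to target: 78 − 43.8 = 34.2 mg/L.
Mass: 34.2 mg/L × 810,000 L = 27,700 g cyanuric acid.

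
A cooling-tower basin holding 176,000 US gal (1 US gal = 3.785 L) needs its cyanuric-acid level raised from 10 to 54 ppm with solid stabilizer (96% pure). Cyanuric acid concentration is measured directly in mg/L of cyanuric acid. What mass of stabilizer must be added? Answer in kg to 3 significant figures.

30.5 kg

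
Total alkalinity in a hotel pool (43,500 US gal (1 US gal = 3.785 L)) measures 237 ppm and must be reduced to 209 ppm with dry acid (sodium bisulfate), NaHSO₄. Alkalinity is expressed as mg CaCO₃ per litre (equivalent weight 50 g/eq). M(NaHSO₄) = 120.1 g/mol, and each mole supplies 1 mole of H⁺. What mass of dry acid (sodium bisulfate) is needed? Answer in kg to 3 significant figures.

Volume: 43,500 US gal × 3.785 L/gal = 164,648 L.
Alkalinity to neutralize: (237 − 209) = 28 mg/L as CaCO₃ × 164,648 L = 4610 g as CaCO₃.
Equivalents of H⁺ required: 4610 ÷ 50 g/eq = 92.2 eq = 92.2 mol NaHSO₄.
Mass of NaHSO₄: 92.2 × 120.1 = 11,070 g.

11.1 kg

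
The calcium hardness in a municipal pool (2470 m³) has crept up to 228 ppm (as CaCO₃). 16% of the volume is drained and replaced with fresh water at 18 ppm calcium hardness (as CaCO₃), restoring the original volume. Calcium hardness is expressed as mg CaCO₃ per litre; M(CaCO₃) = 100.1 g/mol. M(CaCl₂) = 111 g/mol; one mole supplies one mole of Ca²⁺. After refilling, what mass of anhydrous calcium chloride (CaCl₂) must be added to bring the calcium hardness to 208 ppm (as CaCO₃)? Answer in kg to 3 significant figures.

37.2 kg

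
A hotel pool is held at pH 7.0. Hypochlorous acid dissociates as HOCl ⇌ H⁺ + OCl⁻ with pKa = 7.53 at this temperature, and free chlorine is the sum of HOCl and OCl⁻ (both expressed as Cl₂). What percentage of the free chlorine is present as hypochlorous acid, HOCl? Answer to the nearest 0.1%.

77.2%

[OCl⁻]/[HOCl] = 10^(pH − pKa) = 10^(7.0 − 7.53) = 10^-0.53 = 0.2951.
Fraction as HOCl = 1 / (1 + 0.2951) = 0.7721.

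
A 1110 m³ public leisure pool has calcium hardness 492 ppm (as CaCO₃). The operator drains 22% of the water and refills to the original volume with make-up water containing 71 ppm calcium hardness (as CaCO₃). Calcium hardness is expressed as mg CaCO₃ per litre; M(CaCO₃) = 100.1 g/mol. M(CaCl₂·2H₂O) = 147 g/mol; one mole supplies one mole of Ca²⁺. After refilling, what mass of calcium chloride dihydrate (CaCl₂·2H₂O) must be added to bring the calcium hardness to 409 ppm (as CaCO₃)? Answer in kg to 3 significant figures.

15.7 kg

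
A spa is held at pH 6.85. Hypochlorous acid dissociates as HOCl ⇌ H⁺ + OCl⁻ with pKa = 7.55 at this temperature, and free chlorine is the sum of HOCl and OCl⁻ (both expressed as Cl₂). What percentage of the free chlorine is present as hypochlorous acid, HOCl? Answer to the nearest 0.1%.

83.4%

[OCl⁻]/[HOCl] = 10^(pH − pKa) = 10^(6.85 − 7.55) = 10^-0.70 = 0.1995.
Fraction as HOCl = 1 / (1 + 0.1995) = 0.8337.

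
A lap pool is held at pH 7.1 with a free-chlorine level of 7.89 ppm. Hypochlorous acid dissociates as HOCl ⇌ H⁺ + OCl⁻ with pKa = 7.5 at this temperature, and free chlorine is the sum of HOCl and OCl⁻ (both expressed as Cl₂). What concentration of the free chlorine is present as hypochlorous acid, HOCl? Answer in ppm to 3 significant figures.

5.64 ppm

[OCl⁻]/[HOCl] = 10^(pH − pKa) = 10^(7.1 − 7.5) = 10^-0.40 = 0.3981.
Fraction as HOCl = 1 / (1 + 0.3981) = 0.7153.
HOCl = 0.7153 × 7.89 ppm = 5.643 ppm.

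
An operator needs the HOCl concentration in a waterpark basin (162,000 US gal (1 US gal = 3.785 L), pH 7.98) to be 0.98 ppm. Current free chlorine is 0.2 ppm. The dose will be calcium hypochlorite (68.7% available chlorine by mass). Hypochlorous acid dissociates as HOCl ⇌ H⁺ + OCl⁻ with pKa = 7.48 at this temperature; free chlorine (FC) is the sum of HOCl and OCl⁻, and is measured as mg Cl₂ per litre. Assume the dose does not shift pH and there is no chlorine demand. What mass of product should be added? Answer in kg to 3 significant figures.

3.46 kg

Volume: 162,000 US gal × 3.785 L/gal = 613,170 L.
[OCl⁻]/[HOCl] = 10^(pH − pKa) = 10^(7.98 − 7.48) = 3.162; fraction as HOCl = 1/(1 + 3.162) = 0.2403.
Free chlorine required for 0.98 ppm HOCl: 0.98 / 0.2403 = 4.079 ppm.
FC to add: 4.079 − 0.2 = 3.879 mg/L as Cl₂.
Cl₂ equivalent: 3.879 mg/L × 613,170 L = 2379 g.
Product at 68.7% available Cl: 2379 / 0.687 = 3462 g.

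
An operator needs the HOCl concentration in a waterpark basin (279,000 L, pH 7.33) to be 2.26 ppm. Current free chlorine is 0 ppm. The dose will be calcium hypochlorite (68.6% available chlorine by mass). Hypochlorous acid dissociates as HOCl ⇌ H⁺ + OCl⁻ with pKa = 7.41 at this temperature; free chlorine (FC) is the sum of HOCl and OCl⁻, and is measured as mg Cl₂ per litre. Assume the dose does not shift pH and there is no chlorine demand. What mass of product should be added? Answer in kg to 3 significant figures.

[OCl⁻]/[HOCl] = 10^(pH − pKa) = 10^(7.33 − 7.41) = 0.8318; fraction as HOCl = 1/(1 + 0.8318) = 0.5459.
Free chlorine required for 2.26 ppm HOCl: 2.26 / 0.5459 = 4.14 ppm.
FC to add: 4.14 − 0 = 4.14 mg/L as Cl₂.
Cl₂ equivalent: 4.14 mg/L × 279,000 L = 1155 g.
Product at 68.6% available Cl: 1155 / 0.686 = 1684 g.

1.68 kg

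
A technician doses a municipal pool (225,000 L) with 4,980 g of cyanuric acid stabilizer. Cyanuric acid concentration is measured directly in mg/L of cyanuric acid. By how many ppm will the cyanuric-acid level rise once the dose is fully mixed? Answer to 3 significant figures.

22.1 ppm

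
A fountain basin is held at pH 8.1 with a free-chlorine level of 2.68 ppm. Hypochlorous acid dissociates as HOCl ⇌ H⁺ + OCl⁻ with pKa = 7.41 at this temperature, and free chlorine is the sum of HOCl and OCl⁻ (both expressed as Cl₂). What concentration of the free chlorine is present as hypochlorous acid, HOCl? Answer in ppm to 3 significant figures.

0.454 ppm

[OCl⁻]/[HOCl] = 10^(pH − pKa) = 10^(8.1 − 7.41) = 10^0.69 = 4.898.
Fraction as HOCl = 1 / (1 + 4.898) = 0.1696.
HOCl = 0.1696 × 2.68 ppm = 0.4544 ppm.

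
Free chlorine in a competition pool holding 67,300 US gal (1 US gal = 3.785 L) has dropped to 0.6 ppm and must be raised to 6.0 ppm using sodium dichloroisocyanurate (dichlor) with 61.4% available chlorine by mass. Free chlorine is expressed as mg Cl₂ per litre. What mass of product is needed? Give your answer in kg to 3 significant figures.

Volume: 67,300 US gal × 3.785 L/gal = 254,730 L.
Chlorine deficit: 6.0 − 0.6 = 5.4 ppm = 5.4 mg/L as Cl₂.
Cl₂ equivalent needed: 5.4 mg/L × 254,730 L = 1,376,000 mg = 1376 g.
Product at 61.4% available chlorine: 1376 / 0.614 = 2240 g.

2.24 kg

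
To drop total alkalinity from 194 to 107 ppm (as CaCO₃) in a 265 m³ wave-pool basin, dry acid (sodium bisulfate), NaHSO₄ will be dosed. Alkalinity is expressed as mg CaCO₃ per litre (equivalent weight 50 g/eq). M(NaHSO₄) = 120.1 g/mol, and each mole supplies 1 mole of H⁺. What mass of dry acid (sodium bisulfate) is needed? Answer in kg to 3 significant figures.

55.4 kg

Volume: 265 m³ = 265,000 L.
Alkalinity to neutralize: (194 − 107) = 87 mg/L as CaCO₃ × 265,000 L = 23,060 g as CaCO₃.
Equivalents of H⁺ required: 23,060 ÷ 50 g/eq = 461.1 eq = 461.1 mol NaHSO₄.
Mass of NaHSO₄: 461.1 × 120.1 = 55,380 g.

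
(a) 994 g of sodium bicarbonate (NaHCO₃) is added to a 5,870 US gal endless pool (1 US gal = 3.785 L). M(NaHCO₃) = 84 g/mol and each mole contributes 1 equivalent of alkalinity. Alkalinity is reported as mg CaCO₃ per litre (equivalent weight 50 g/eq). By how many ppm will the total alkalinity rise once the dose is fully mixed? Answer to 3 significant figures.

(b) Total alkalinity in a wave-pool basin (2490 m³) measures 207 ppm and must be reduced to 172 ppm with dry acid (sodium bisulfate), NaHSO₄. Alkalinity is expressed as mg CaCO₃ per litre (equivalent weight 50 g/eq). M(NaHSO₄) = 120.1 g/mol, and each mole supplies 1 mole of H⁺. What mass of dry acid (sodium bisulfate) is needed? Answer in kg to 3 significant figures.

(a) 26.6 ppm; (b) 209 kg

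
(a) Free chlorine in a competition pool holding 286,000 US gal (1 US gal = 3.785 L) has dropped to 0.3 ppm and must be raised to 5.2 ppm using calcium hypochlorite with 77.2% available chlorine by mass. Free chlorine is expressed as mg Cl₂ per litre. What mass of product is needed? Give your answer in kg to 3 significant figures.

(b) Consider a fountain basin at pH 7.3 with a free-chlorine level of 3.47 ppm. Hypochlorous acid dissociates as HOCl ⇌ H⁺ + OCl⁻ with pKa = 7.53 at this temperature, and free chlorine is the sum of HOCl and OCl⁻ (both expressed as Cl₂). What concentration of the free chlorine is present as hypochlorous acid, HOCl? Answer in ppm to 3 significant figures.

(a) 6.87 kg; (b) 2.18 ppm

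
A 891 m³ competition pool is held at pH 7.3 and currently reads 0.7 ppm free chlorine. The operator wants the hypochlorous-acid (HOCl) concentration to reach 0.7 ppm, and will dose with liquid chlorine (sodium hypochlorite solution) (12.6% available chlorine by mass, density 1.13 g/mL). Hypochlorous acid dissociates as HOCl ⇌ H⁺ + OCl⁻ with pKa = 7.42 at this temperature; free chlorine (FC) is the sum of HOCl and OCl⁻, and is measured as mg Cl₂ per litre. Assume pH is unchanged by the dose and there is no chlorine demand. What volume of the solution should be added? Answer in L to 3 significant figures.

Volume: 891 m³ = 891,000 L.
[OCl⁻]/[HOCl] = 10^(pH − pKa) = 10^(7.3 − 7.42) = 0.7586; fraction as HOCl = 1/(1 + 0.7586) = 0.5686.
Free chlorine required for 0.7 ppm HOCl: 0.7 / 0.5686 = 1.231 ppm.
FC to add: 1.231 − 0.7 = 0.531 mg/L as Cl₂.
Cl₂ equivalent: 0.531 mg/L × 891,000 L = 473.1 g.
Product at 12.6% available Cl: 473.1 / 0.126 = 3755 g.
Volume: 3755 g ÷ 1.13 g/mL = 3323 mL.

3.32 L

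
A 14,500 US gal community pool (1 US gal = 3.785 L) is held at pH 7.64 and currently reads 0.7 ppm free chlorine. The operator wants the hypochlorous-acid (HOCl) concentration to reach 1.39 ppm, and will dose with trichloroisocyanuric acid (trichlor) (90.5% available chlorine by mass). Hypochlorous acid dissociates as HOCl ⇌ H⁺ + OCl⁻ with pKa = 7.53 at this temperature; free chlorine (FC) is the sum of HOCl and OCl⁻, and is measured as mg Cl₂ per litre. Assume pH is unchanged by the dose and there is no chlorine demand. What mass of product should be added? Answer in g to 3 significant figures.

Volume: 14,500 US gal × 3.785 L/gal = 54,882 L.
[OCl⁻]/[HOCl] = 10^(pH − pKa) = 10^(7.64 − 7.53) = 1.288; fraction as HOCl = 1/(1 + 1.288) = 0.437.
Free chlorine required for 1.39 ppm HOCl: 1.39 / 0.437 = 3.181 ppm.
FC to add: 3.181 − 0.7 = 2.481 mg/L as Cl₂.
Cl₂ equivalent: 2.481 mg/L × 54,882 L = 136.1 g.
Product at 90.5% available Cl: 136.1 / 0.905 = 150.4 g.

150 g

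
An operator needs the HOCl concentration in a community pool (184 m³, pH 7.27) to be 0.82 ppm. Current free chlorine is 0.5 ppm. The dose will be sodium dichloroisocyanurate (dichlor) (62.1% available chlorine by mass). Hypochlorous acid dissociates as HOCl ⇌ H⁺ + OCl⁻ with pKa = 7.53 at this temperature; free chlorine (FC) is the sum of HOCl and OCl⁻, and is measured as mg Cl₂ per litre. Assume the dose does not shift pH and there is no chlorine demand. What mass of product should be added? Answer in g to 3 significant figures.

228 g

Volume: 184 m³ = 184,000 L.
[OCl⁻]/[HOCl] = 10^(pH − pKa) = 10^(7.27 − 7.53) = 0.5495; fraction as HOCl = 1/(1 + 0.5495) = 0.6454.
Free chlorine required for 0.82 ppm HOCl: 0.82 / 0.6454 = 1.271 ppm.
FC to add: 1.271 − 0.5 = 0.7706 mg/L as Cl₂.
Cl₂ equivalent: 0.7706 mg/L × 184,000 L = 141.8 g.
Product at 62.1% available Cl: 141.8 / 0.621 = 228.3 g.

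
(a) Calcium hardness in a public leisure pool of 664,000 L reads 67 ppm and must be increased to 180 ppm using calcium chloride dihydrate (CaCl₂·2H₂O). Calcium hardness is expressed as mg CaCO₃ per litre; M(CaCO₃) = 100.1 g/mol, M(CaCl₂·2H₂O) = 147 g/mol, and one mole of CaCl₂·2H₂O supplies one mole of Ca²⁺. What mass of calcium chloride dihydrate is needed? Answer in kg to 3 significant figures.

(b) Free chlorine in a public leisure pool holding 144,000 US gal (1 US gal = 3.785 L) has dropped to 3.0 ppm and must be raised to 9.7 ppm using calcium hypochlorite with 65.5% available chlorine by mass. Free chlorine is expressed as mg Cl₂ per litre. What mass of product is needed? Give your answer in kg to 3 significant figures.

(a) Hardness to add: (180 − 67) = 113 mg/L as CaCO₃ × 664,000 L = 75,030 g as CaCO₃.
(a) Moles of Ca²⁺ (1 mol Ca²⁺ ≡ 1 mol CaCO₃): 75,030 / 100.1 g/mol = 749.6 mol.
(a) Mass of CaCl₂·2H₂O: 749.6 × 147 = 110,200 g.

(b) Volume: 144,000 US gal × 3.785 L/gal = 545,040 L.
(b) Chlorine deficit: 9.7 − 3.0 = 6.7 ppm = 6.7 mg/L as Cl₂.
(b) Cl₂ equivalent needed: 6.7 mg/L × 545,040 L = 3,652,000 mg = 3652 g.
(b) Product at 65.5% available chlorine: 3652 / 0.655 = 5575 g.

(a) 110 kg; (b) 5.58 kg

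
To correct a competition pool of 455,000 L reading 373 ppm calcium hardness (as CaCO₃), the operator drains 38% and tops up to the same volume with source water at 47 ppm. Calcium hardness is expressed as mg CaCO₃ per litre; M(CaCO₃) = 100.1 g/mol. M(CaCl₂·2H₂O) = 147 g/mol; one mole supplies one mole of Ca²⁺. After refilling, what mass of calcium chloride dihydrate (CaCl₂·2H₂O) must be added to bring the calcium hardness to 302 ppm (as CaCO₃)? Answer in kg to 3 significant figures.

35.3 kg

After draining 38% and refilling: 373 × 0.62 + 47 × 0.38 = 249.12 ppm.
Deficit to target: 302 − 249.12 = 52.88 mg/L.
As CaCO₃: 52.88 mg/L × 455,000 L = 24,060 g; ÷ 100.1 = 240.4 mol Ca²⁺.
Mass: 240.4 × 147 = 35,330 g.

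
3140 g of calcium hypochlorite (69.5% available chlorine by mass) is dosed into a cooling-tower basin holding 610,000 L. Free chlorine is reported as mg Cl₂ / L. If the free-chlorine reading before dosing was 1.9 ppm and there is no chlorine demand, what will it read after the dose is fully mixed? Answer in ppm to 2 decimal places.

5.48 ppm

Available chlorine delivered: 3140 g × 0.695 = 2182 g as Cl₂.
Concentration rise: 2182 g / 610,000 L = 3.578 mg/L = 3.58 ppm.
Final FC: 1.9 + 3.58 = 5.48 ppm.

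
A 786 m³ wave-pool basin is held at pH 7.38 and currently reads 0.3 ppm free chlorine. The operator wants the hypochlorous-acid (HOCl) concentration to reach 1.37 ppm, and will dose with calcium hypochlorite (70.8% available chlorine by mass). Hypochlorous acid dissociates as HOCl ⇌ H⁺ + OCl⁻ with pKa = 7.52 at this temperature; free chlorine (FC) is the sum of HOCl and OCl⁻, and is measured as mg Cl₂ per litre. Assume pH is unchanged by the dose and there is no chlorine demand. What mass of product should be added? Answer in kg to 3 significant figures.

2.29 kg

Volume: 786 m³ = 786,000 L.
[OCl⁻]/[HOCl] = 10^(pH − pKa) = 10^(7.38 − 7.52) = 0.7244; fraction as HOCl = 1/(1 + 0.7244) = 0.5799.
Free chlorine required for 1.37 ppm HOCl: 1.37 / 0.5799 = 2.362 ppm.
FC to add: 2.362 − 0.3 = 2.062 mg/L as Cl₂.
Cl₂ equivalent: 2.062 mg/L × 786,000 L = 1621 g.
Product at 70.8% available Cl: 1621 / 0.708 = 2290 g.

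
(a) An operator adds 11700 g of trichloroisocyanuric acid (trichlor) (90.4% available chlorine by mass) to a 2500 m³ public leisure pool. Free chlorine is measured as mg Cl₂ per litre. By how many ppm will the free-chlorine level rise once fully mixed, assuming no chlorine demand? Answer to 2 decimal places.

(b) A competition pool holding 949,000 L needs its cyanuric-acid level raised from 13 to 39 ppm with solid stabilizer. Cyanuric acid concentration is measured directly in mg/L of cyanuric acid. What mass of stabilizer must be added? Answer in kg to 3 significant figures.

(a) 4.23 ppm; (b) 24.7 kg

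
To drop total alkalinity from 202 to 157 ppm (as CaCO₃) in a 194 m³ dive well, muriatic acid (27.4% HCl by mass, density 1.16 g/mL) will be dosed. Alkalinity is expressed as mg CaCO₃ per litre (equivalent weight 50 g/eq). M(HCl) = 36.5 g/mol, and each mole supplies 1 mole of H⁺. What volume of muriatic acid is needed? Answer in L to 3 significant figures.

Volume: 194 m³ = 194,000 L.
Alkalinity to neutralize: (202 − 157) = 45 mg/L as CaCO₃ × 194,000 L = 8730 g as CaCO₃.
Equivalents of H⁺ required: 8730 ÷ 50 g/eq = 174.6 eq = 174.6 mol HCl.
Mass of HCl: 174.6 × 36.5 = 6373 g.
Mass of 27.4% solution: 6373 / 0.274 = 23,260 g.
Volume: 23,260 g ÷ 1.16 g/mL = 20,050 mL.

20.1 L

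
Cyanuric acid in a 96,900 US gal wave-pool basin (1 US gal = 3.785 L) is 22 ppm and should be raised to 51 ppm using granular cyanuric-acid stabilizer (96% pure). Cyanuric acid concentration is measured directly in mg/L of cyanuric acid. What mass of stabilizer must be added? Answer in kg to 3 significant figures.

11.1 kg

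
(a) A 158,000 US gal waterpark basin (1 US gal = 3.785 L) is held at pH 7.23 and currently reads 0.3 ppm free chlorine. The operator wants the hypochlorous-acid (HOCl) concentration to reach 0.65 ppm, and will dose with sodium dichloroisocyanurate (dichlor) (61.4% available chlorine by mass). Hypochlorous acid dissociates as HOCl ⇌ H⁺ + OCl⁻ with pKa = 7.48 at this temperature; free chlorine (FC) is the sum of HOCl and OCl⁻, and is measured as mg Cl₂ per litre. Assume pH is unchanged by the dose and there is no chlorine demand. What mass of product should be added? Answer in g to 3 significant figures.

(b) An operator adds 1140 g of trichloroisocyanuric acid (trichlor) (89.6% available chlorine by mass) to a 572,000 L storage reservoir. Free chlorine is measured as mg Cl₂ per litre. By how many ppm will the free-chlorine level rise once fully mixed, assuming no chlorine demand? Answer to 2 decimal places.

(a) Volume: 158,000 US gal × 3.785 L/gal = 598,030 L.
(a) [OCl⁻]/[HOCl] = 10^(pH − pKa) = 10^(7.23 − 7.48) = 0.5623; fraction as HOCl = 1/(1 + 0.5623) = 0.6401.
(a) Free chlorine required for 0.65 ppm HOCl: 0.65 / 0.6401 = 1.016 ppm.
(a) FC to add: 1.016 − 0.3 = 0.7155 mg/L as Cl₂.
(a) Cl₂ equivalent: 0.7155 mg/L × 598,030 L = 427.9 g.
(a) Product at 61.4% available Cl: 427.9 / 0.614 = 696.9 g.

(b) Available chlorine delivered: 1140 g × 0.896 = 1021 g as Cl₂.
(b) Concentration rise: 1021 g / 572,000 L = 1.786 mg/L = 1.79 ppm.

(a) 697 g; (b) 1.79 ppm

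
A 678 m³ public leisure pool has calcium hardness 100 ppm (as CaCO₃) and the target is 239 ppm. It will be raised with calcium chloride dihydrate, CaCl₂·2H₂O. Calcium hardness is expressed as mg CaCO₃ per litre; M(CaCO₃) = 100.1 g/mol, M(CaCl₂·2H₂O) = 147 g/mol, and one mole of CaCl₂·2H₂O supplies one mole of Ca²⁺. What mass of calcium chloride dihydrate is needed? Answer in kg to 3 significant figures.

138 kg

Volume: 678 m³ = 678,000 L.
Hardness to add: (239 − 100) = 139 mg/L as CaCO₃ × 678,000 L = 94,240 g as CaCO₃.
Moles of Ca²⁺ (1 mol Ca²⁺ ≡ 1 mol CaCO₃): 94,240 / 100.1 g/mol = 941.5 mol.
Mass of CaCl₂·2H₂O: 941.5 × 147 = 138,400 g.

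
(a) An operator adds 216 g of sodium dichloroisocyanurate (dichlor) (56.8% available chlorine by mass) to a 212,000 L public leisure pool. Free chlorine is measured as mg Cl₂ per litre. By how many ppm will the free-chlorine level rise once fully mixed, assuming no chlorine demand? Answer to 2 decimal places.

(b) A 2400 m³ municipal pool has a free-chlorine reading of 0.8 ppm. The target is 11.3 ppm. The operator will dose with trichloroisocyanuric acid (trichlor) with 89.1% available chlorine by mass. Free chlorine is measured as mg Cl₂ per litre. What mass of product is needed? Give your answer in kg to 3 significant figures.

(a) Available chlorine delivered: 216 g × 0.568 = 122.7 g as Cl₂.
(a) Concentration rise: 122.7 g / 212,000 L = 0.5787 mg/L = 0.58 ppm.

(b) Volume: 2400 m³ = 2,400,000 L.
(b) Chlorine deficit: 11.3 − 0.8 = 10.5 ppm = 10.5 mg/L as Cl₂.
(b) Cl₂ equivalent needed: 10.5 mg/L × 2,400,000 L = 25,200,000 mg = 25,200 g.
(b) Product at 89.1% available chlorine: 25,200 / 0.891 = 28,280 g.

(a) 0.58 ppm; (b) 28.3 kg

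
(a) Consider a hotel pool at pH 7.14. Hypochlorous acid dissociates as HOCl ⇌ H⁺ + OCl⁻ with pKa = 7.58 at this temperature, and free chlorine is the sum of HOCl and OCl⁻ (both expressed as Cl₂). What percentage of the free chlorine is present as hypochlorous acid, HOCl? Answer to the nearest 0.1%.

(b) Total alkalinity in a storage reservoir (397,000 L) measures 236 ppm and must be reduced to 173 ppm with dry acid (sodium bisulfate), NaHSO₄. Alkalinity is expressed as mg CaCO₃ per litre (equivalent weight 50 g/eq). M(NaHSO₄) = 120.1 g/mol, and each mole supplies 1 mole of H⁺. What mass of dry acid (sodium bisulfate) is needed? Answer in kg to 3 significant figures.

(a) 73.4%; (b) 60.1 kg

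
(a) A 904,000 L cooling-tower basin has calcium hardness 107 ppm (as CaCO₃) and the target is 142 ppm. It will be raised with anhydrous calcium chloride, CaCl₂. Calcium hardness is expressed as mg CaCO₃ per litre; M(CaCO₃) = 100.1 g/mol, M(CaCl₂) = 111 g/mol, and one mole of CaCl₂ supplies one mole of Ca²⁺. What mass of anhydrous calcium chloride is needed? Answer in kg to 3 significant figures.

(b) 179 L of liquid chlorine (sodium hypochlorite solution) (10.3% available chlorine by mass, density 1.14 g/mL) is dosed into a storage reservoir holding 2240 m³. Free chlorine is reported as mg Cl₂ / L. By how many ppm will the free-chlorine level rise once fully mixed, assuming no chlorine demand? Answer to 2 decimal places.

(a) 35.1 kg; (b) 9.38 ppm

(a) Hardness to add: (142 − 107) = 35 mg/L as CaCO₃ × 904,000 L = 31,640 g as CaCO₃.
(a) Moles of Ca²⁺ (1 mol Ca²⁺ ≡ 1 mol CaCO₃): 31,640 / 100.1 g/mol = 316.1 mol.
(a) Mass of CaCl₂: 316.1 × 111 = 35,090 g.

(b) Volume: 2240 m³ = 2,240,000 L.
(b) Mass of solution: 179 L × 1000 mL/L × 1.14 g/mL = 204,100 g.
(b) Available chlorine delivered: 204,100 g × 0.103 = 21,020 g as Cl₂.
(b) Concentration rise: 21,020 g / 2,240,000 L = 9.383 mg/L = 9.38 ppm.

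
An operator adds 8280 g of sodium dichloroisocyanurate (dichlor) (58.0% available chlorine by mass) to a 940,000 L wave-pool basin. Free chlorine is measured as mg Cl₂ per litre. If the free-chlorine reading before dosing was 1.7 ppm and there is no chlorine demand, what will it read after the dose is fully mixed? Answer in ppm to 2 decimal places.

Available chlorine delivered: 8280 g × 0.58 = 4802 g as Cl₂.
Concentration rise: 4802 g / 940,000 L = 5.109 mg/L = 5.11 ppm.
Final FC: 1.7 + 5.11 = 6.81 ppm.

6.81 ppm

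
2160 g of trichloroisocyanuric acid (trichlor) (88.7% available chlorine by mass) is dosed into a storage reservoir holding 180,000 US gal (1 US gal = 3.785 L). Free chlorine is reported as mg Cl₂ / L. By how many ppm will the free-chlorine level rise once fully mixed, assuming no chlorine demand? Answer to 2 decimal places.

2.81 ppm

Volume: 180,000 US gal × 3.785 L/gal = 681,300 L.
Available chlorine delivered: 2160 g × 0.887 = 1916 g as Cl₂.
Concentration rise: 1916 g / 681,300 L = 2.812 mg/L = 2.81 ppm.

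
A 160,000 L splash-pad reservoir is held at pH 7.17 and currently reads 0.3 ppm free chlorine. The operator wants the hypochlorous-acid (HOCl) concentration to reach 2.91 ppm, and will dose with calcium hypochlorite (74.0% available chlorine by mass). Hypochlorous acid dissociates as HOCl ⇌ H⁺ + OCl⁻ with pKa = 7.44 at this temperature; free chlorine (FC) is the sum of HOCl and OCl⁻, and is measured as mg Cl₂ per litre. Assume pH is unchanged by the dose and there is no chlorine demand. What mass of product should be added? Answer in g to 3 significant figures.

[OCl⁻]/[HOCl] = 10^(pH − pKa) = 10^(7.17 − 7.44) = 0.537; fraction as HOCl = 1/(1 + 0.537) = 0.6506.
Free chlorine required for 2.91 ppm HOCl: 2.91 / 0.6506 = 4.473 ppm.
FC to add: 4.473 − 0.3 = 4.173 mg/L as Cl₂.
Cl₂ equivalent: 4.173 mg/L × 160,000 L = 667.6 g.
Product at 74.0% available Cl: 667.6 / 0.74 = 902.2 g.

902 g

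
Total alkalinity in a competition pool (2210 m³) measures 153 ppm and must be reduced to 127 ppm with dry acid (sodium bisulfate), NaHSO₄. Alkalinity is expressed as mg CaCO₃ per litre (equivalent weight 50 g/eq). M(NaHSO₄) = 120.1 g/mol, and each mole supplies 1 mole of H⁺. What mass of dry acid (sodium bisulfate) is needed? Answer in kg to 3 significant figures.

138 kg

Volume: 2210 m³ = 2,210,000 L.
Alkalinity to neutralize: (153 − 127) = 26 mg/L as CaCO₃ × 2,210,000 L = 57,460 g as CaCO₃.
Equivalents of H⁺ required: 57,460 ÷ 50 g/eq = 1149 eq = 1149 mol NaHSO₄.
Mass of NaHSO₄: 1149 × 120.1 = 138,000 g.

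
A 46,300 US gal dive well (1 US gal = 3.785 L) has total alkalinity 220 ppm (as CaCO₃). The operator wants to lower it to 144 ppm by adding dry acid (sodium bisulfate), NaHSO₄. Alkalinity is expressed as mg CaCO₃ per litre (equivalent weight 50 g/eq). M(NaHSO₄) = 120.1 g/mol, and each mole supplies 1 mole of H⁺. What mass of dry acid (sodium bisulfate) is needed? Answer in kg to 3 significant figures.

Volume: 46,300 US gal × 3.785 L/gal = 175,246 L.
Alkalinity to neutralize: (220 − 144) = 76 mg/L as CaCO₃ × 175,246 L = 13,320 g as CaCO₃.
Equivalents of H⁺ required: 13,320 ÷ 50 g/eq = 266.4 eq = 266.4 mol NaHSO₄.
Mass of NaHSO₄: 266.4 × 120.1 = 31,990 g.

32.0 kg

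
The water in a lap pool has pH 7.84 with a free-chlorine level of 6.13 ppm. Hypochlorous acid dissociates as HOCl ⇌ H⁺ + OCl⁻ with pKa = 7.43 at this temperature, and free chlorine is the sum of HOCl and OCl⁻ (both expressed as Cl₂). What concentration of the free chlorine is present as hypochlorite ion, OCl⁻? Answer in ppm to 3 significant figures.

4.41 ppm

[OCl⁻]/[HOCl] = 10^(pH − pKa) = 10^(7.84 − 7.43) = 10^0.41 = 2.57.
Fraction as HOCl = 1 / (1 + 2.57) = 0.2801.
OCl⁻ = (1 − 0.2801) × 6.13 ppm = 4.413 ppm.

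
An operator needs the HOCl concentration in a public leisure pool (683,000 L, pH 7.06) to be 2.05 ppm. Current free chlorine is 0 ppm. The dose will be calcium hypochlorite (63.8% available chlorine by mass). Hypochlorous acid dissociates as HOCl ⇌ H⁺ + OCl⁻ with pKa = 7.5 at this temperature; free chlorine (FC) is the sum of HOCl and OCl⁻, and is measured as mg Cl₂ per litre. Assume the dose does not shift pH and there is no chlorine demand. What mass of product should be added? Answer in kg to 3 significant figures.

[OCl⁻]/[HOCl] = 10^(pH − pKa) = 10^(7.06 − 7.5) = 0.3631; fraction as HOCl = 1/(1 + 0.3631) = 0.7336.
Free chlorine required for 2.05 ppm HOCl: 2.05 / 0.7336 = 2.794 ppm.
FC to add: 2.794 − 0 = 2.794 mg/L as Cl₂.
Cl₂ equivalent: 2.794 mg/L × 683,000 L = 1909 g.
Product at 63.8% available Cl: 1909 / 0.638 = 2991 g.

2.99 kg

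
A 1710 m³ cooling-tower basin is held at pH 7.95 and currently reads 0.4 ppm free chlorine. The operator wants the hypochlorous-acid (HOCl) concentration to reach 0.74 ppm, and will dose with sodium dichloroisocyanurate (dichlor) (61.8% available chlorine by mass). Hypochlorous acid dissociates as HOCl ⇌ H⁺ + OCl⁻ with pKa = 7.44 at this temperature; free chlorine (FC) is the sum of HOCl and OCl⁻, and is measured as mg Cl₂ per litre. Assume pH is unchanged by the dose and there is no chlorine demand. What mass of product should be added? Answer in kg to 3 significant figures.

7.57 kg

Volume: 1710 m³ = 1,710,000 L.
[OCl⁻]/[HOCl] = 10^(pH − pKa) = 10^(7.95 − 7.44) = 3.236; fraction as HOCl = 1/(1 + 3.236) = 0.2361.
Free chlorine required for 0.74 ppm HOCl: 0.74 / 0.2361 = 3.135 ppm.
FC to add: 3.135 − 0.4 = 2.735 mg/L as Cl₂.
Cl₂ equivalent: 2.735 mg/L × 1,710,000 L = 4676 g.
Product at 61.8% available Cl: 4676 / 0.618 = 7567 g.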